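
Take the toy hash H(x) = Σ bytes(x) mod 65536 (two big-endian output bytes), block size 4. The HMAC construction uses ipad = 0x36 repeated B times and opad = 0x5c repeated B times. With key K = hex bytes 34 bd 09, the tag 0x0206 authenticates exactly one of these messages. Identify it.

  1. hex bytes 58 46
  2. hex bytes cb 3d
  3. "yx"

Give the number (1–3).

Key hex bytes 34 bd 09 is 3 bytes ≤ B = 4; zero-pad to 4 bytes: K' = 34 bd 09 00.
K' ⊕ ipad = 02 8b 3f 36; K' ⊕ opad = 68 e1 55 5c.
m1: inner = H(02 8b 3f 36 58 46) = 01 a0; tag = H(68 e1 55 5c 01 a0) = 029b
m2: inner = H(02 8b 3f 36 cb 3d) = 02 0a; tag = H(68 e1 55 5c 02 0a) = 0206 ← matches
m3: inner = H(02 8b 3f 36 79 78) = 01 f3; tag = H(68 e1 55 5c 01 f3) = 02ee

2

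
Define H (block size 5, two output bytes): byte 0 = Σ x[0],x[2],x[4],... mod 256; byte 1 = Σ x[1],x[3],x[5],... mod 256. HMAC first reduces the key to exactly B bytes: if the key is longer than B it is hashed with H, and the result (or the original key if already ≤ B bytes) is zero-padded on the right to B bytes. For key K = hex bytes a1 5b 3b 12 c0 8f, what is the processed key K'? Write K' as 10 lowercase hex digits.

9cfc000000

|K| = 6 > B = 5, so first hash the key.
H(K): even-index sum = 412 mod 256 = 156; odd-index sum = 252 mod 256 = 252 → 9c fc.
Zero-pad H(K) = 9c fc to 5 bytes: K' = 9c fc 00 00 00.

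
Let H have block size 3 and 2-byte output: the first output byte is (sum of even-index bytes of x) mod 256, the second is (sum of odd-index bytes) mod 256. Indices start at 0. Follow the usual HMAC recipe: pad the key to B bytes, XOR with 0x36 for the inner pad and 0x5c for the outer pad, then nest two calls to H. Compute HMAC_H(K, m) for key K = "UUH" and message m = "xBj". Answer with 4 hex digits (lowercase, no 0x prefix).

622c

Key "UUH" = 55 55 48 is exactly B = 3 bytes: K' = 55 55 48.
K' ⊕ ipad = 63 63 7e.  K' ⊕ opad = 09 09 14.
Inner input = (K'⊕ipad) ∥ m = 63 63 7e ∥ 78 42 6a.
Inner hash: even-index sum = 291 mod 256 = 35; odd-index sum = 325 mod 256 = 69 → 23 45.
Outer input = (K'⊕opad) ∥ inner = 09 09 14 ∥ 23 45.
Outer hash (tag): even-index sum = 98 mod 256 = 98; odd-index sum = 44 mod 256 = 44 → 62 2c.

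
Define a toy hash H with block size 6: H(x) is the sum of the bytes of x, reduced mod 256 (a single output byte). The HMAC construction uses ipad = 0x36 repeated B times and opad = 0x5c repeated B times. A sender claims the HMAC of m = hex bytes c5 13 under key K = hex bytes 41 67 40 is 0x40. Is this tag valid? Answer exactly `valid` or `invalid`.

Key hex bytes 41 67 40 is 3 bytes ≤ B = 6; zero-pad to 6 bytes: K' = 41 67 40 00 00 00.
K' ⊕ ipad = 77 51 76 36 36 36; K' ⊕ opad = 1d 3b 1c 5c 5c 5c.
Inner hash: sum = 119+81+118+54+54+54+197+19 = 696; mod 256 = 184 → b8.
Outer hash (recomputed tag): sum = 29+59+28+92+92+92+184 = 576; mod 256 = 64 → 40.
Recomputed tag = 40; claimed = 40 → match.

valid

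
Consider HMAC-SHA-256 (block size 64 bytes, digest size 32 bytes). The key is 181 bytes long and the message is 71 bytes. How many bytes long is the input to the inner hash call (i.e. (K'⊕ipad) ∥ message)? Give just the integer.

135

Key is 181 > 64 bytes, so it is hashed to 32 bytes then zero-padded to 64: |K'| = 64.
Inner input = (K'⊕ipad) ∥ m → 64 + 71 = 135 bytes.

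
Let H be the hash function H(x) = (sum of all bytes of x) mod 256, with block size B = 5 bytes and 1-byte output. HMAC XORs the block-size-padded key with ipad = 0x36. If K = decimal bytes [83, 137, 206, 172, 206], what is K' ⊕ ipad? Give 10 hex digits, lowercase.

65bff89af8

Key decimal bytes [83, 137, 206, 172, 206] = 53 89 ce ac ce is exactly B = 5 bytes: K' = 53 89 ce ac ce.
XOR each byte with 0x36: 53⊕36=65, 89⊕36=bf, ce⊕36=f8, ac⊕36=9a, ce⊕36=f8.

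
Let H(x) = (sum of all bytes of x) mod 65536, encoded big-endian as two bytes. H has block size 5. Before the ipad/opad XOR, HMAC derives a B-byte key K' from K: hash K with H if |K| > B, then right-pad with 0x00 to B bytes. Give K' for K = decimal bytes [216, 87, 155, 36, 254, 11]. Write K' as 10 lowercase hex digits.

|K| = 6 > B = 5, so first hash the key.
H(K): sum = 216+87+155+36+254+11 = 759 → 02 f7.
Zero-pad H(K) = 02 f7 to 5 bytes: K' = 02 f7 00 00 00.

02f7000000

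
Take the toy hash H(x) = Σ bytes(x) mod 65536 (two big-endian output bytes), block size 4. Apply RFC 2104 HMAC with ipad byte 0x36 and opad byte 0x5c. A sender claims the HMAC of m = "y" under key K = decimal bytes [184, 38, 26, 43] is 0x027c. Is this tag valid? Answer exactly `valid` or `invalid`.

Key decimal bytes [184, 38, 26, 43] = b8 26 1a 2b is exactly B = 4 bytes: K' = b8 26 1a 2b.
K' ⊕ ipad = 8e 10 2c 1d; K' ⊕ opad = e4 7a 46 77.
Inner hash: sum = 142+16+44+29+121 = 352 → 01 60.
Outer hash (recomputed tag): sum = 228+122+70+119+1+96 = 636 → 02 7c.
Recomputed tag = 027c; claimed = 027c → match.

valid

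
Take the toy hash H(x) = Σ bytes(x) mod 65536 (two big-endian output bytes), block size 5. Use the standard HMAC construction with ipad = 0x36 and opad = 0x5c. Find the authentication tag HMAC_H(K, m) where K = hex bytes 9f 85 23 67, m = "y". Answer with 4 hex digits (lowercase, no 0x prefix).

0325

Key hex bytes 9f 85 23 67 is 4 bytes ≤ B = 5; zero-pad to 5 bytes: K' = 9f 85 23 67 00.
K' ⊕ ipad = a9 b3 15 51 36.  K' ⊕ opad = c3 d9 7f 3b 5c.
Inner input = (K'⊕ipad) ∥ m = a9 b3 15 51 36 ∥ 79.
Inner hash: sum = 169+179+21+81+54+121 = 625 → 02 71.
Outer input = (K'⊕opad) ∥ inner = c3 d9 7f 3b 5c ∥ 02 71.
Outer hash (tag): sum = 195+217+127+59+92+2+113 = 805 → 03 25.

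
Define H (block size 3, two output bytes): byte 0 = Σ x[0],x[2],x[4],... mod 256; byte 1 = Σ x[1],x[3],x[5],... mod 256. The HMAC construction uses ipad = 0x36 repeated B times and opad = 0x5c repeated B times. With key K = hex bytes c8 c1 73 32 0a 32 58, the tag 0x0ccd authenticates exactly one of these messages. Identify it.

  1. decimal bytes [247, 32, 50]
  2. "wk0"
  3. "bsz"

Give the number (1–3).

3

Key hex bytes c8 c1 73 32 0a 32 58 is 7 bytes > B = 3, so hash it first: H(key) = 9d 25, then zero-pad to 3 bytes: K' = 9d 25 00.
K' ⊕ ipad = ab 13 36; K' ⊕ opad = c1 79 5c.
m1: inner = H(ab 13 36 f7 20 32) = 01 3c; tag = H(c1 79 5c 01 3c) = 597a
m2: inner = H(ab 13 36 77 6b 30) = 4c ba; tag = H(c1 79 5c 4c ba) = d7c5
m3: inner = H(ab 13 36 62 73 7a) = 54 ef; tag = H(c1 79 5c 54 ef) = 0ccd ← matches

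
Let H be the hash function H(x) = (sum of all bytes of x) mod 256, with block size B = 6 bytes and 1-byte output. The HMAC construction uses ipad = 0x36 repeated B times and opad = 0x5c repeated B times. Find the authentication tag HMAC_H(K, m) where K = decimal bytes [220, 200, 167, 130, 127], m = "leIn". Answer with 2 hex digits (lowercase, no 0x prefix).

a0

Key decimal bytes [220, 200, 167, 130, 127] = dc c8 a7 82 7f is 5 bytes ≤ B = 6; zero-pad to 6 bytes: K' = dc c8 a7 82 7f 00.
K' ⊕ ipad = ea fe 91 b4 49 36.  K' ⊕ opad = 80 94 fb de 23 5c.
Inner input = (K'⊕ipad) ∥ m = ea fe 91 b4 49 36 ∥ 6c 65 49 6e.
Inner hash: sum = 234+254+145+180+73+54+108+101+73+110 = 1332; mod 256 = 52 → 34.
Outer input = (K'⊕opad) ∥ inner = 80 94 fb de 23 5c ∥ 34.
Outer hash (tag): sum = 128+148+251+222+35+92+52 = 928; mod 256 = 160 → a0.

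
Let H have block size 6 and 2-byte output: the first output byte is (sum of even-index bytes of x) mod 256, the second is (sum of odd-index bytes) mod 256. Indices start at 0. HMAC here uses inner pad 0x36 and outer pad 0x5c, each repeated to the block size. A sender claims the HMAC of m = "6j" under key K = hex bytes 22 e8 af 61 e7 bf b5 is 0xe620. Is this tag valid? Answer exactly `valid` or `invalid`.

valid

Key hex bytes 22 e8 af 61 e7 bf b5 is 7 bytes > B = 6, so hash it first: H(key) = 6d 08, then zero-pad to 6 bytes: K' = 6d 08 00 00 00 00.
K' ⊕ ipad = 5b 3e 36 36 36 36; K' ⊕ opad = 31 54 5c 5c 5c 5c.
Inner hash: even-index sum = 253 mod 256 = 253; odd-index sum = 276 mod 256 = 20 → fd 14.
Outer hash (recomputed tag): even-index sum = 486 mod 256 = 230; odd-index sum = 288 mod 256 = 32 → e6 20.
Recomputed tag = e620; claimed = e620 → match.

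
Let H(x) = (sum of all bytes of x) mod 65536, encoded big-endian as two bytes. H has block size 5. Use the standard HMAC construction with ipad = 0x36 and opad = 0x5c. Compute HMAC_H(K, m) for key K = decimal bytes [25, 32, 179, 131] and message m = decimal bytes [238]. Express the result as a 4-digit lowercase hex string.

Key decimal bytes [25, 32, 179, 131] = 19 20 b3 83 is 4 bytes ≤ B = 5; zero-pad to 5 bytes: K' = 19 20 b3 83 00.
K' ⊕ ipad = 2f 16 85 b5 36.  K' ⊕ opad = 45 7c ef df 5c.
Inner input = (K'⊕ipad) ∥ m = 2f 16 85 b5 36 ∥ ee.
Inner hash: sum = 47+22+133+181+54+238 = 675 → 02 a3.
Outer input = (K'⊕opad) ∥ inner = 45 7c ef df 5c ∥ 02 a3.
Outer hash (tag): sum = 69+124+239+223+92+2+163 = 912 → 03 90.

0390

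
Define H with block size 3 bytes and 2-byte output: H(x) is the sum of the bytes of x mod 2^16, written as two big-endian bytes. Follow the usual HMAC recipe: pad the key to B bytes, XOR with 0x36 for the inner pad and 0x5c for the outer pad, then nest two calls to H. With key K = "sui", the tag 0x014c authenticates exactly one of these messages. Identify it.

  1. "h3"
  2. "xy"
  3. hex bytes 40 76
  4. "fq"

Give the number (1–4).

Key "sui" = 73 75 69 is exactly B = 3 bytes: K' = 73 75 69.
K' ⊕ ipad = 45 43 5f; K' ⊕ opad = 2f 29 35.
m1: inner = H(45 43 5f 68 33) = 01 82; tag = H(2f 29 35 01 82) = 0110
m2: inner = H(45 43 5f 78 79) = 01 d8; tag = H(2f 29 35 01 d8) = 0166
m3: inner = H(45 43 5f 40 76) = 01 9d; tag = H(2f 29 35 01 9d) = 012b
m4: inner = H(45 43 5f 66 71) = 01 be; tag = H(2f 29 35 01 be) = 014c ← matches

4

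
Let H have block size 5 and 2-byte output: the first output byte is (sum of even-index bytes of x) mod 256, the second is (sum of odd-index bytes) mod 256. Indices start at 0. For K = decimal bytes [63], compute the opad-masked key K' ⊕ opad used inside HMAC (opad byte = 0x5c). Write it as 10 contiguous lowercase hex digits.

635c5c5c5c

Key decimal bytes [63] = 3f is 1 byte ≤ B = 5; zero-pad to 5 bytes: K' = 3f 00 00 00 00.
XOR each byte with 0x5c: 3f⊕5c=63, 00⊕5c=5c, 00⊕5c=5c, 00⊕5c=5c, 00⊕5c=5c.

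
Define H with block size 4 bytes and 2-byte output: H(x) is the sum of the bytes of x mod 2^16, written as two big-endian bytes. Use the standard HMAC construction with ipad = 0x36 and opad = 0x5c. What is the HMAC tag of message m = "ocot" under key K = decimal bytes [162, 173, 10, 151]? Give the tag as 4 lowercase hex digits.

03d4

Key decimal bytes [162, 173, 10, 151] = a2 ad 0a 97 is exactly B = 4 bytes: K' = a2 ad 0a 97.
K' ⊕ ipad = 94 9b 3c a1.  K' ⊕ opad = fe f1 56 cb.
Inner input = (K'⊕ipad) ∥ m = 94 9b 3c a1 ∥ 6f 63 6f 74.
Inner hash: sum = 148+155+60+161+111+99+111+116 = 961 → 03 c1.
Outer input = (K'⊕opad) ∥ inner = fe f1 56 cb ∥ 03 c1.
Outer hash (tag): sum = 254+241+86+203+3+193 = 980 → 03 d4.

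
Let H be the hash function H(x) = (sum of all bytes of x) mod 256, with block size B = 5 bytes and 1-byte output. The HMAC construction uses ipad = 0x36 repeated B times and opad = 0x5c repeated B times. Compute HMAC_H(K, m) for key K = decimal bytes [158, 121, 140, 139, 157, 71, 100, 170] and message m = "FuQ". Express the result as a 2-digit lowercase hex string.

Key decimal bytes [158, 121, 140, 139, 157, 71, 100, 170] = 9e 79 8c 8b 9d 47 64 aa is 8 bytes > B = 5, so hash it first: H(key) = 20, then zero-pad to 5 bytes: K' = 20 00 00 00 00.
K' ⊕ ipad = 16 36 36 36 36.  K' ⊕ opad = 7c 5c 5c 5c 5c.
Inner input = (K'⊕ipad) ∥ m = 16 36 36 36 36 ∥ 46 75 51.
Inner hash: sum = 22+54+54+54+54+70+117+81 = 506; mod 256 = 250 → fa.
Outer input = (K'⊕opad) ∥ inner = 7c 5c 5c 5c 5c ∥ fa.
Outer hash (tag): sum = 124+92+92+92+92+250 = 742; mod 256 = 230 → e6.

e6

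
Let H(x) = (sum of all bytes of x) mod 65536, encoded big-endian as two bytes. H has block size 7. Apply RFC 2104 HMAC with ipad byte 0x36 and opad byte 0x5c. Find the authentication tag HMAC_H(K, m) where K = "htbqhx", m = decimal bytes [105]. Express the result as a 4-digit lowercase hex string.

Key "htbqhx" = 68 74 62 71 68 78 is 6 bytes ≤ B = 7; zero-pad to 7 bytes: K' = 68 74 62 71 68 78 00.
K' ⊕ ipad = 5e 42 54 47 5e 4e 36.  K' ⊕ opad = 34 28 3e 2d 34 24 5c.
Inner input = (K'⊕ipad) ∥ m = 5e 42 54 47 5e 4e 36 ∥ 69.
Inner hash: sum = 94+66+84+71+94+78+54+105 = 646 → 02 86.
Outer input = (K'⊕opad) ∥ inner = 34 28 3e 2d 34 24 5c ∥ 02 86.
Outer hash (tag): sum = 52+40+62+45+52+36+92+2+134 = 515 → 02 03.

0203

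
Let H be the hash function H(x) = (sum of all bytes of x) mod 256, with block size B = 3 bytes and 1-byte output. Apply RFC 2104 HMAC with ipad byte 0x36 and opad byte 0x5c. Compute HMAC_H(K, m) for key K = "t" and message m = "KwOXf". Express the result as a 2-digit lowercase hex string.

5d

Key "t" = 74 is 1 byte ≤ B = 3; zero-pad to 3 bytes: K' = 74 00 00.
K' ⊕ ipad = 42 36 36.  K' ⊕ opad = 28 5c 5c.
Inner input = (K'⊕ipad) ∥ m = 42 36 36 ∥ 4b 77 4f 58 66.
Inner hash: sum = 66+54+54+75+119+79+88+102 = 637; mod 256 = 125 → 7d.
Outer input = (K'⊕opad) ∥ inner = 28 5c 5c ∥ 7d.
Outer hash (tag): sum = 40+92+92+125 = 349; mod 256 = 93 → 5d.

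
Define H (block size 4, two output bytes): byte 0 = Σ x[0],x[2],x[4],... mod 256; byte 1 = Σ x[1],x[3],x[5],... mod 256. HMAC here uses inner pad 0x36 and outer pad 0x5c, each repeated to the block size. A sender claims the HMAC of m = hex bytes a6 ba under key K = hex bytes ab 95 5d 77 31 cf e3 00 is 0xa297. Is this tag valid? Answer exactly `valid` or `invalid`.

Key hex bytes ab 95 5d 77 31 cf e3 00 is 8 bytes > B = 4, so hash it first: H(key) = 1c db, then zero-pad to 4 bytes: K' = 1c db 00 00.
K' ⊕ ipad = 2a ed 36 36; K' ⊕ opad = 40 87 5c 5c.
Inner hash: even-index sum = 262 mod 256 = 6; odd-index sum = 477 mod 256 = 221 → 06 dd.
Outer hash (recomputed tag): even-index sum = 162 mod 256 = 162; odd-index sum = 448 mod 256 = 192 → a2 c0.
Recomputed tag = a2c0; claimed = a297 → mismatch.

invalid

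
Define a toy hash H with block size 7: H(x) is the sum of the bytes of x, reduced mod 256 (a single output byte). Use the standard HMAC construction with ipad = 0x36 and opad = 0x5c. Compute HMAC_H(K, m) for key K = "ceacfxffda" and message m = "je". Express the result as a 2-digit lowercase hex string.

Key "ceacfxffda" = 63 65 61 63 66 78 66 66 64 61 is 10 bytes > B = 7, so hash it first: H(key) = fb, then zero-pad to 7 bytes: K' = fb 00 00 00 00 00 00.
K' ⊕ ipad = cd 36 36 36 36 36 36.  K' ⊕ opad = a7 5c 5c 5c 5c 5c 5c.
Inner input = (K'⊕ipad) ∥ m = cd 36 36 36 36 36 36 ∥ 6a 65.
Inner hash: sum = 205+54+54+54+54+54+54+106+101 = 736; mod 256 = 224 → e0.
Outer input = (K'⊕opad) ∥ inner = a7 5c 5c 5c 5c 5c 5c ∥ e0.
Outer hash (tag): sum = 167+92+92+92+92+92+92+224 = 943; mod 256 = 175 → af.

af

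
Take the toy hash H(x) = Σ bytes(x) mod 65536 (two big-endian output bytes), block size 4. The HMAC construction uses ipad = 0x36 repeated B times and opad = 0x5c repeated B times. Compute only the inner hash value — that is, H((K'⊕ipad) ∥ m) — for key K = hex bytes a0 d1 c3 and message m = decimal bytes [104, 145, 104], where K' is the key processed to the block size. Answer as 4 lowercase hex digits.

0409

Key hex bytes a0 d1 c3 is 3 bytes ≤ B = 4; zero-pad to 4 bytes: K' = a0 d1 c3 00.
K' ⊕ ipad = 96 e7 f5 36.
Inner input = 96 e7 f5 36 ∥ 68 91 68.
Inner hash: sum = 150+231+245+54+104+145+104 = 1033 → 04 09.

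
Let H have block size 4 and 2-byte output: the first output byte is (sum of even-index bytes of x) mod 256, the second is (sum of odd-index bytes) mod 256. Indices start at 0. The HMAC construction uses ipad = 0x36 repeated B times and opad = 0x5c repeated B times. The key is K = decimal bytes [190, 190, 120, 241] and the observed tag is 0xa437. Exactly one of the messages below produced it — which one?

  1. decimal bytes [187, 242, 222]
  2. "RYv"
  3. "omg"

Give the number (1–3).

Key decimal bytes [190, 190, 120, 241] = be be 78 f1 is exactly B = 4 bytes: K' = be be 78 f1.
K' ⊕ ipad = 88 88 4e c7; K' ⊕ opad = e2 e2 24 ad.
m1: inner = H(88 88 4e c7 bb f2 de) = 6f 41; tag = H(e2 e2 24 ad 6f 41) = 75d0
m2: inner = H(88 88 4e c7 52 59 76) = 9e a8; tag = H(e2 e2 24 ad 9e a8) = a437 ← matches
m3: inner = H(88 88 4e c7 6f 6d 67) = ac bc; tag = H(e2 e2 24 ad ac bc) = b24b

2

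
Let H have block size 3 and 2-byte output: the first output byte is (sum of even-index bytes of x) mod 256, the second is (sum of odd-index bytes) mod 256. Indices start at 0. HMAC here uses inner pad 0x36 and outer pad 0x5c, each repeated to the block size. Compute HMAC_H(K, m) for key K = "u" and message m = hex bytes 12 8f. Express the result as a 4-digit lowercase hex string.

Key "u" = 75 is 1 byte ≤ B = 3; zero-pad to 3 bytes: K' = 75 00 00.
K' ⊕ ipad = 43 36 36.  K' ⊕ opad = 29 5c 5c.
Inner input = (K'⊕ipad) ∥ m = 43 36 36 ∥ 12 8f.
Inner hash: even-index sum = 264 mod 256 = 8; odd-index sum = 72 mod 256 = 72 → 08 48.
Outer input = (K'⊕opad) ∥ inner = 29 5c 5c ∥ 08 48.
Outer hash (tag): even-index sum = 205 mod 256 = 205; odd-index sum = 100 mod 256 = 100 → cd 64.

cd64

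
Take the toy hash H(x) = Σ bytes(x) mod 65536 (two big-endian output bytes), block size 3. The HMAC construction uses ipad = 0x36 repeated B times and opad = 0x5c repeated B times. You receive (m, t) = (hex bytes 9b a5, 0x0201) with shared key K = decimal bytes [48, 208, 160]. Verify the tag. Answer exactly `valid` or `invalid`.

Key decimal bytes [48, 208, 160] = 30 d0 a0 is exactly B = 3 bytes: K' = 30 d0 a0.
K' ⊕ ipad = 06 e6 96; K' ⊕ opad = 6c 8c fc.
Inner hash: sum = 6+230+150+155+165 = 706 → 02 c2.
Outer hash (recomputed tag): sum = 108+140+252+2+194 = 696 → 02 b8.
Recomputed tag = 02b8; claimed = 0201 → mismatch.

invalid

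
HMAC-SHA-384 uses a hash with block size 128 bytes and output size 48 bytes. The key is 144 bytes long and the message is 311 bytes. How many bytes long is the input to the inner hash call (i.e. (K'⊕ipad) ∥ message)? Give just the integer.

Key is 144 > 128 bytes, so it is hashed to 48 bytes then zero-padded to 128: |K'| = 128.
Inner input = (K'⊕ipad) ∥ m → 128 + 311 = 439 bytes.

439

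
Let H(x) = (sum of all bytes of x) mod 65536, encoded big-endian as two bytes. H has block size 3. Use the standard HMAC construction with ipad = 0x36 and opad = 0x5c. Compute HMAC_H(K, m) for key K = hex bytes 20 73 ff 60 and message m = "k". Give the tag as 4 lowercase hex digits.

Key hex bytes 20 73 ff 60 is 4 bytes > B = 3, so hash it first: H(key) = 01 f2, then zero-pad to 3 bytes: K' = 01 f2 00.
K' ⊕ ipad = 37 c4 36.  K' ⊕ opad = 5d ae 5c.
Inner input = (K'⊕ipad) ∥ m = 37 c4 36 ∥ 6b.
Inner hash: sum = 55+196+54+107 = 412 → 01 9c.
Outer input = (K'⊕opad) ∥ inner = 5d ae 5c ∥ 01 9c.
Outer hash (tag): sum = 93+174+92+1+156 = 516 → 02 04.

0204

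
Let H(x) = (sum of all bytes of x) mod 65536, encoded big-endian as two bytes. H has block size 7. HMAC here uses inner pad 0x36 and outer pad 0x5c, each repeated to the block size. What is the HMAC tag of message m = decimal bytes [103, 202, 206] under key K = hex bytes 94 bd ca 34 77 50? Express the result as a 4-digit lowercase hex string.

0346

Key hex bytes 94 bd ca 34 77 50 is 6 bytes ≤ B = 7; zero-pad to 7 bytes: K' = 94 bd ca 34 77 50 00.
K' ⊕ ipad = a2 8b fc 02 41 66 36.  K' ⊕ opad = c8 e1 96 68 2b 0c 5c.
Inner input = (K'⊕ipad) ∥ m = a2 8b fc 02 41 66 36 ∥ 67 ca ce.
Inner hash: sum = 162+139+252+2+65+102+54+103+202+206 = 1287 → 05 07.
Outer input = (K'⊕opad) ∥ inner = c8 e1 96 68 2b 0c 5c ∥ 05 07.
Outer hash (tag): sum = 200+225+150+104+43+12+92+5+7 = 838 → 03 46.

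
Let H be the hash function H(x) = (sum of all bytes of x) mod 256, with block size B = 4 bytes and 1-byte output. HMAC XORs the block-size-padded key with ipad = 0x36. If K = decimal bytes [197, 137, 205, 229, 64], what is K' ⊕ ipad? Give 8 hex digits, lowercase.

Key decimal bytes [197, 137, 205, 229, 64] = c5 89 cd e5 40 is 5 bytes > B = 4, so hash it first: H(key) = 40, then zero-pad to 4 bytes: K' = 40 00 00 00.
XOR each byte with 0x36: 40⊕36=76, 00⊕36=36, 00⊕36=36, 00⊕36=36.

76363636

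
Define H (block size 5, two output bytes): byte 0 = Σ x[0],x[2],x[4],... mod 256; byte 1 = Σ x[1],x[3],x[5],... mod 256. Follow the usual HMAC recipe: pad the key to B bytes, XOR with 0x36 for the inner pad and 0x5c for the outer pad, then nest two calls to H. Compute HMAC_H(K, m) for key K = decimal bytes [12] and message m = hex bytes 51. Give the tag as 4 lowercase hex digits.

Key decimal bytes [12] = 0c is 1 byte ≤ B = 5; zero-pad to 5 bytes: K' = 0c 00 00 00 00.
K' ⊕ ipad = 3a 36 36 36 36.  K' ⊕ opad = 50 5c 5c 5c 5c.
Inner input = (K'⊕ipad) ∥ m = 3a 36 36 36 36 ∥ 51.
Inner hash: even-index sum = 166 mod 256 = 166; odd-index sum = 189 mod 256 = 189 → a6 bd.
Outer input = (K'⊕opad) ∥ inner = 50 5c 5c 5c 5c ∥ a6 bd.
Outer hash (tag): even-index sum = 453 mod 256 = 197; odd-index sum = 350 mod 256 = 94 → c5 5e.

c55e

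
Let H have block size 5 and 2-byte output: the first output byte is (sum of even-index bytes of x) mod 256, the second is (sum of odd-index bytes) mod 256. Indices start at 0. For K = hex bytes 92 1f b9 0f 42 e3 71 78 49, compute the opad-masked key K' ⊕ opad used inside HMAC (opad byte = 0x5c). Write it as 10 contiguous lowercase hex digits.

Key hex bytes 92 1f b9 0f 42 e3 71 78 49 is 9 bytes > B = 5, so hash it first: H(key) = 47 89, then zero-pad to 5 bytes: K' = 47 89 00 00 00.
XOR each byte with 0x5c: 47⊕5c=1b, 89⊕5c=d5, 00⊕5c=5c, 00⊕5c=5c, 00⊕5c=5c.

1bd55c5c5c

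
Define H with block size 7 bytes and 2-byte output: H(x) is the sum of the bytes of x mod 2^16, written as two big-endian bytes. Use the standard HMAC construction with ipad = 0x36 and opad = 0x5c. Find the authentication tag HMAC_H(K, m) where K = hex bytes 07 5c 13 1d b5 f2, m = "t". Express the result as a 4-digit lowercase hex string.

03bc

Key hex bytes 07 5c 13 1d b5 f2 is 6 bytes ≤ B = 7; zero-pad to 7 bytes: K' = 07 5c 13 1d b5 f2 00.
K' ⊕ ipad = 31 6a 25 2b 83 c4 36.  K' ⊕ opad = 5b 00 4f 41 e9 ae 5c.
Inner input = (K'⊕ipad) ∥ m = 31 6a 25 2b 83 c4 36 ∥ 74.
Inner hash: sum = 49+106+37+43+131+196+54+116 = 732 → 02 dc.
Outer input = (K'⊕opad) ∥ inner = 5b 00 4f 41 e9 ae 5c ∥ 02 dc.
Outer hash (tag): sum = 91+0+79+65+233+174+92+2+220 = 956 → 03 bc.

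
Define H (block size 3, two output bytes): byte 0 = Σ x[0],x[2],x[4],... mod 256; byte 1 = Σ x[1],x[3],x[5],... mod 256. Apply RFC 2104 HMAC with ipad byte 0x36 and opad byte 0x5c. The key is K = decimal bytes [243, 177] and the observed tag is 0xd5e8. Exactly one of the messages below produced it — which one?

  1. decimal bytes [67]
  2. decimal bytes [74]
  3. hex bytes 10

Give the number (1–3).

1

Key decimal bytes [243, 177] = f3 b1 is 2 bytes ≤ B = 3; zero-pad to 3 bytes: K' = f3 b1 00.
K' ⊕ ipad = c5 87 36; K' ⊕ opad = af ed 5c.
m1: inner = H(c5 87 36 43) = fb ca; tag = H(af ed 5c fb ca) = d5e8 ← matches
m2: inner = H(c5 87 36 4a) = fb d1; tag = H(af ed 5c fb d1) = dce8
m3: inner = H(c5 87 36 10) = fb 97; tag = H(af ed 5c fb 97) = a2e8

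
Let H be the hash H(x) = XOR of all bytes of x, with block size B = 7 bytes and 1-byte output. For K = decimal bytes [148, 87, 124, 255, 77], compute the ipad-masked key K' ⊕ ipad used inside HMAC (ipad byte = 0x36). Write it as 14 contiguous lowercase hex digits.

Key decimal bytes [148, 87, 124, 255, 77] = 94 57 7c ff 4d is 5 bytes ≤ B = 7; zero-pad to 7 bytes: K' = 94 57 7c ff 4d 00 00.
XOR each byte with 0x36: 94⊕36=a2, 57⊕36=61, 7c⊕36=4a, ff⊕36=c9, 4d⊕36=7b, 00⊕36=36, 00⊕36=36.

a2614ac97b3636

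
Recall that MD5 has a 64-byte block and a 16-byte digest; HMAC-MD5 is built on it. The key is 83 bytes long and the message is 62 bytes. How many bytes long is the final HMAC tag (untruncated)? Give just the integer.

16

The tag is one MD5 digest: 16 bytes.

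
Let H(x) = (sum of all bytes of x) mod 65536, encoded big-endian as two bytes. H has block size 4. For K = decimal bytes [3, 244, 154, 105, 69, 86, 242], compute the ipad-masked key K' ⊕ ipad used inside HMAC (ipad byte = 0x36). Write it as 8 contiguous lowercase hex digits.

Key decimal bytes [3, 244, 154, 105, 69, 86, 242] = 03 f4 9a 69 45 56 f2 is 7 bytes > B = 4, so hash it first: H(key) = 03 87, then zero-pad to 4 bytes: K' = 03 87 00 00.
XOR each byte with 0x36: 03⊕36=35, 87⊕36=b1, 00⊕36=36, 00⊕36=36.

35b13636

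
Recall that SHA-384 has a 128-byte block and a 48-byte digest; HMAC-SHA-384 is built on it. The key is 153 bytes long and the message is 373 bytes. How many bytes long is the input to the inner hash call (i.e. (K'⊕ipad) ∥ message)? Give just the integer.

501

Key is 153 > 128 bytes, so it is hashed to 48 bytes then zero-padded to 128: |K'| = 128.
Inner input = (K'⊕ipad) ∥ m → 128 + 373 = 501 bytes.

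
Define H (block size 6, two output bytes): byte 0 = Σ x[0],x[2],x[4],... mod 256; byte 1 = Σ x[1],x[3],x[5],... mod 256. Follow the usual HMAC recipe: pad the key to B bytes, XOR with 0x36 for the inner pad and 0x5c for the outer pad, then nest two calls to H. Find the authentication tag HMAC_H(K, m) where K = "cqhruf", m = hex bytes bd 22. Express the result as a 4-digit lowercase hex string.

4f92

Key "cqhruf" = 63 71 68 72 75 66 is exactly B = 6 bytes: K' = 63 71 68 72 75 66.
K' ⊕ ipad = 55 47 5e 44 43 50.  K' ⊕ opad = 3f 2d 34 2e 29 3a.
Inner input = (K'⊕ipad) ∥ m = 55 47 5e 44 43 50 ∥ bd 22.
Inner hash: even-index sum = 435 mod 256 = 179; odd-index sum = 253 mod 256 = 253 → b3 fd.
Outer input = (K'⊕opad) ∥ inner = 3f 2d 34 2e 29 3a ∥ b3 fd.
Outer hash (tag): even-index sum = 335 mod 256 = 79; odd-index sum = 402 mod 256 = 146 → 4f 92.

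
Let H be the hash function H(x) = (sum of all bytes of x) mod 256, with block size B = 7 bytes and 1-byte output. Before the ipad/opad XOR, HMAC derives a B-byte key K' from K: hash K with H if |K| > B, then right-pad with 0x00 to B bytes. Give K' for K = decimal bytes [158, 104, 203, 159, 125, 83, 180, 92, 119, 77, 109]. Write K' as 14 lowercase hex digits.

|K| = 11 > B = 7, so first hash the key.
H(K): sum = 158+104+203+159+125+83+180+92+119+77+109 = 1409; mod 256 = 129 → 81.
Zero-pad H(K) = 81 to 7 bytes: K' = 81 00 00 00 00 00 00.

81000000000000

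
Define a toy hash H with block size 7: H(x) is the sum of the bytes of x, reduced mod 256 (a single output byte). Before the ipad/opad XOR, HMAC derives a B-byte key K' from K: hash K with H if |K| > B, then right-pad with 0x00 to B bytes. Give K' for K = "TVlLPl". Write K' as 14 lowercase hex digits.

Key "TVlLPl" = 54 56 6c 4c 50 6c is 6 bytes ≤ B = 7; zero-pad to 7 bytes: K' = 54 56 6c 4c 50 6c 00.

54566c4c506c00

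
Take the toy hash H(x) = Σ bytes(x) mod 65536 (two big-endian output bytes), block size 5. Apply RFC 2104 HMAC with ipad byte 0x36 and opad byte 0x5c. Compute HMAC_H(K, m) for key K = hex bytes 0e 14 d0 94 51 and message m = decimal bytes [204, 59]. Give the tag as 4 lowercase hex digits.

Key hex bytes 0e 14 d0 94 51 is exactly B = 5 bytes: K' = 0e 14 d0 94 51.
K' ⊕ ipad = 38 22 e6 a2 67.  K' ⊕ opad = 52 48 8c c8 0d.
Inner input = (K'⊕ipad) ∥ m = 38 22 e6 a2 67 ∥ cc 3b.
Inner hash: sum = 56+34+230+162+103+204+59 = 848 → 03 50.
Outer input = (K'⊕opad) ∥ inner = 52 48 8c c8 0d ∥ 03 50.
Outer hash (tag): sum = 82+72+140+200+13+3+80 = 590 → 02 4e.

024e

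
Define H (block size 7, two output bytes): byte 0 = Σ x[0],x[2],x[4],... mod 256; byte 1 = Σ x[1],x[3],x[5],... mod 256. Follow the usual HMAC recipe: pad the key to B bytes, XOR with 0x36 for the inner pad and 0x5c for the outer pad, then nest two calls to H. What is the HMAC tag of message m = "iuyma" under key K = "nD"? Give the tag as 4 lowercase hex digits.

67ac

Key "nD" = 6e 44 is 2 bytes ≤ B = 7; zero-pad to 7 bytes: K' = 6e 44 00 00 00 00 00.
K' ⊕ ipad = 58 72 36 36 36 36 36.  K' ⊕ opad = 32 18 5c 5c 5c 5c 5c.
Inner input = (K'⊕ipad) ∥ m = 58 72 36 36 36 36 36 ∥ 69 75 79 6d 61.
Inner hash: even-index sum = 476 mod 256 = 220; odd-index sum = 545 mod 256 = 33 → dc 21.
Outer input = (K'⊕opad) ∥ inner = 32 18 5c 5c 5c 5c 5c ∥ dc 21.
Outer hash (tag): even-index sum = 359 mod 256 = 103; odd-index sum = 428 mod 256 = 172 → 67 ac.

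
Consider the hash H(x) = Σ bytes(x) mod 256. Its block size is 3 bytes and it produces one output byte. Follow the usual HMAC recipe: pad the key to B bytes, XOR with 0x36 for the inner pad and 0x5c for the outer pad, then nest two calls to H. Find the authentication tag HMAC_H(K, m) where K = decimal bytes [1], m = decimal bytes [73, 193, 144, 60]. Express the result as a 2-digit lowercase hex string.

Key decimal bytes [1] = 01 is 1 byte ≤ B = 3; zero-pad to 3 bytes: K' = 01 00 00.
K' ⊕ ipad = 37 36 36.  K' ⊕ opad = 5d 5c 5c.
Inner input = (K'⊕ipad) ∥ m = 37 36 36 ∥ 49 c1 90 3c.
Inner hash: sum = 55+54+54+73+193+144+60 = 633; mod 256 = 121 → 79.
Outer input = (K'⊕opad) ∥ inner = 5d 5c 5c ∥ 79.
Outer hash (tag): sum = 93+92+92+121 = 398; mod 256 = 142 → 8e.

8e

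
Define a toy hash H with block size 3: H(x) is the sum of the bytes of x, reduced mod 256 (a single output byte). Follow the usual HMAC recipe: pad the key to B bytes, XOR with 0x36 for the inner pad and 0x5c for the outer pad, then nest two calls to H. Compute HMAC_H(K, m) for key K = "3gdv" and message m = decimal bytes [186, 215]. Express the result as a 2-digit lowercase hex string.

1f

Key "3gdv" = 33 67 64 76 is 4 bytes > B = 3, so hash it first: H(key) = 74, then zero-pad to 3 bytes: K' = 74 00 00.
K' ⊕ ipad = 42 36 36.  K' ⊕ opad = 28 5c 5c.
Inner input = (K'⊕ipad) ∥ m = 42 36 36 ∥ ba d7.
Inner hash: sum = 66+54+54+186+215 = 575; mod 256 = 63 → 3f.
Outer input = (K'⊕opad) ∥ inner = 28 5c 5c ∥ 3f.
Outer hash (tag): sum = 40+92+92+63 = 287; mod 256 = 31 → 1f.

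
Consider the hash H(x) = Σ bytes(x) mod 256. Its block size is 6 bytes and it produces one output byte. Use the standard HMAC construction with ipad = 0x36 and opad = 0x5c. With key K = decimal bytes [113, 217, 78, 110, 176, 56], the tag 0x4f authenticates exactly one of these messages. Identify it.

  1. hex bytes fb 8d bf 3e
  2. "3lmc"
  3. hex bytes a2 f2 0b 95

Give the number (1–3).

2

Key decimal bytes [113, 217, 78, 110, 176, 56] = 71 d9 4e 6e b0 38 is exactly B = 6 bytes: K' = 71 d9 4e 6e b0 38.
K' ⊕ ipad = 47 ef 78 58 86 0e; K' ⊕ opad = 2d 85 12 32 ec 64.
m1: inner = H(47 ef 78 58 86 0e fb 8d bf 3e) = 1f; tag = H(2d 85 12 32 ec 64 1f) = 65
m2: inner = H(47 ef 78 58 86 0e 33 6c 6d 63) = 09; tag = H(2d 85 12 32 ec 64 09) = 4f ← matches
m3: inner = H(47 ef 78 58 86 0e a2 f2 0b 95) = ce; tag = H(2d 85 12 32 ec 64 ce) = 14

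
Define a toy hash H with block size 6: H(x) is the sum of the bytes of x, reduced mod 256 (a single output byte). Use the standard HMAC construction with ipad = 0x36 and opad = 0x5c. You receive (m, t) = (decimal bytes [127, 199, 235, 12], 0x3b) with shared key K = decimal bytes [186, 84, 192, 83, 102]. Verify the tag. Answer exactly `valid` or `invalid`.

valid

Key decimal bytes [186, 84, 192, 83, 102] = ba 54 c0 53 66 is 5 bytes ≤ B = 6; zero-pad to 6 bytes: K' = ba 54 c0 53 66 00.
K' ⊕ ipad = 8c 62 f6 65 50 36; K' ⊕ opad = e6 08 9c 0f 3a 5c.
Inner hash: sum = 140+98+246+101+80+54+127+199+235+12 = 1292; mod 256 = 12 → 0c.
Outer hash (recomputed tag): sum = 230+8+156+15+58+92+12 = 571; mod 256 = 59 → 3b.
Recomputed tag = 3b; claimed = 3b → match.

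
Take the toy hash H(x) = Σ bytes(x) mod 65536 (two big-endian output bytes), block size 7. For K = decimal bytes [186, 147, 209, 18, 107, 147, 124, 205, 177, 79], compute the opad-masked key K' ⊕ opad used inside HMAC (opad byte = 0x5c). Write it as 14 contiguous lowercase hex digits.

592b5c5c5c5c5c

Key decimal bytes [186, 147, 209, 18, 107, 147, 124, 205, 177, 79] = ba 93 d1 12 6b 93 7c cd b1 4f is 10 bytes > B = 7, so hash it first: H(key) = 05 77, then zero-pad to 7 bytes: K' = 05 77 00 00 00 00 00.
XOR each byte with 0x5c: 05⊕5c=59, 77⊕5c=2b, 00⊕5c=5c, 00⊕5c=5c, 00⊕5c=5c, 00⊕5c=5c, 00⊕5c=5c.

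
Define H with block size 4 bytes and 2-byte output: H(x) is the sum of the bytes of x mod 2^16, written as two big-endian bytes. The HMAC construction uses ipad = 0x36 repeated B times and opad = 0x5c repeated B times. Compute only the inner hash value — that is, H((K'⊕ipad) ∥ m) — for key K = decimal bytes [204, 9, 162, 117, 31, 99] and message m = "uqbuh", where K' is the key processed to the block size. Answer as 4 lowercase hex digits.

Key decimal bytes [204, 9, 162, 117, 31, 99] = cc 09 a2 75 1f 63 is 6 bytes > B = 4, so hash it first: H(key) = 02 6e, then zero-pad to 4 bytes: K' = 02 6e 00 00.
K' ⊕ ipad = 34 58 36 36.
Inner input = 34 58 36 36 ∥ 75 71 62 75 68.
Inner hash: sum = 52+88+54+54+117+113+98+117+104 = 797 → 03 1d.

031d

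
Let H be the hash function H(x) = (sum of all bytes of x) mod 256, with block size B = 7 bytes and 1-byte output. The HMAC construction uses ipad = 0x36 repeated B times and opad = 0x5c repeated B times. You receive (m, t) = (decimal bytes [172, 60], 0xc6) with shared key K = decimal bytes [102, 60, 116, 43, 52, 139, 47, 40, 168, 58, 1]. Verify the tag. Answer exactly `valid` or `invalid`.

Key decimal bytes [102, 60, 116, 43, 52, 139, 47, 40, 168, 58, 1] = 66 3c 74 2b 34 8b 2f 28 a8 3a 01 is 11 bytes > B = 7, so hash it first: H(key) = 3a, then zero-pad to 7 bytes: K' = 3a 00 00 00 00 00 00.
K' ⊕ ipad = 0c 36 36 36 36 36 36; K' ⊕ opad = 66 5c 5c 5c 5c 5c 5c.
Inner hash: sum = 12+54+54+54+54+54+54+172+60 = 568; mod 256 = 56 → 38.
Outer hash (recomputed tag): sum = 102+92+92+92+92+92+92+56 = 710; mod 256 = 198 → c6.
Recomputed tag = c6; claimed = c6 → match.

valid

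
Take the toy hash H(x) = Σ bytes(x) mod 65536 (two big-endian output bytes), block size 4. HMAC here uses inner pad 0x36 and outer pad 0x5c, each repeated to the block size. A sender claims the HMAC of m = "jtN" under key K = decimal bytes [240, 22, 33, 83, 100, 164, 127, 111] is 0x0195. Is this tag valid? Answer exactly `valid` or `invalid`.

Key decimal bytes [240, 22, 33, 83, 100, 164, 127, 111] = f0 16 21 53 64 a4 7f 6f is 8 bytes > B = 4, so hash it first: H(key) = 03 70, then zero-pad to 4 bytes: K' = 03 70 00 00.
K' ⊕ ipad = 35 46 36 36; K' ⊕ opad = 5f 2c 5c 5c.
Inner hash: sum = 53+70+54+54+106+116+78 = 531 → 02 13.
Outer hash (recomputed tag): sum = 95+44+92+92+2+19 = 344 → 01 58.
Recomputed tag = 0158; claimed = 0195 → mismatch.

invalid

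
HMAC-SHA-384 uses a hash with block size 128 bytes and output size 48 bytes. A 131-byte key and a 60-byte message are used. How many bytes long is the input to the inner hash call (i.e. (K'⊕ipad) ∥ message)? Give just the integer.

188

Key is 131 > 128 bytes, so it is hashed to 48 bytes then zero-padded to 128: |K'| = 128.
Inner input = (K'⊕ipad) ∥ m → 128 + 60 = 188 bytes.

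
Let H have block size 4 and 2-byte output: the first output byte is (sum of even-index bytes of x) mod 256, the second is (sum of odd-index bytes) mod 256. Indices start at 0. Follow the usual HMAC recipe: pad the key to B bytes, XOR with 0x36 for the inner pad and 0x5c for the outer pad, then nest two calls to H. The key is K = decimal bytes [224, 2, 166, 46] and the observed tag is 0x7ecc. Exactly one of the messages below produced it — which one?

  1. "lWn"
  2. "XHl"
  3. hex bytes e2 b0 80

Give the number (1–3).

Key decimal bytes [224, 2, 166, 46] = e0 02 a6 2e is exactly B = 4 bytes: K' = e0 02 a6 2e.
K' ⊕ ipad = d6 34 90 18; K' ⊕ opad = bc 5e fa 72.
m1: inner = H(d6 34 90 18 6c 57 6e) = 40 a3; tag = H(bc 5e fa 72 40 a3) = f673
m2: inner = H(d6 34 90 18 58 48 6c) = 2a 94; tag = H(bc 5e fa 72 2a 94) = e064
m3: inner = H(d6 34 90 18 e2 b0 80) = c8 fc; tag = H(bc 5e fa 72 c8 fc) = 7ecc ← matches

3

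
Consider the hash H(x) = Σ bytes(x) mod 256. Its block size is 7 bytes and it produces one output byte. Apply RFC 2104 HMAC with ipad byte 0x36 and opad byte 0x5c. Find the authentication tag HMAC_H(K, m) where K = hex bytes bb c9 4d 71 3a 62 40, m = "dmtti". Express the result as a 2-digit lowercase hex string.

c0

Key hex bytes bb c9 4d 71 3a 62 40 is exactly B = 7 bytes: K' = bb c9 4d 71 3a 62 40.
K' ⊕ ipad = 8d ff 7b 47 0c 54 76.  K' ⊕ opad = e7 95 11 2d 66 3e 1c.
Inner input = (K'⊕ipad) ∥ m = 8d ff 7b 47 0c 54 76 ∥ 64 6d 74 74 69.
Inner hash: sum = 141+255+123+71+12+84+118+100+109+116+116+105 = 1350; mod 256 = 70 → 46.
Outer input = (K'⊕opad) ∥ inner = e7 95 11 2d 66 3e 1c ∥ 46.
Outer hash (tag): sum = 231+149+17+45+102+62+28+70 = 704; mod 256 = 192 → c0.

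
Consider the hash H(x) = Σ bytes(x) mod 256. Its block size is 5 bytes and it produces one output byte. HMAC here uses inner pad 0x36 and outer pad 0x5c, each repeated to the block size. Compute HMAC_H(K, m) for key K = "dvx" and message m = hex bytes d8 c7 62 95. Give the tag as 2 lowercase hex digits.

20

Key "dvx" = 64 76 78 is 3 bytes ≤ B = 5; zero-pad to 5 bytes: K' = 64 76 78 00 00.
K' ⊕ ipad = 52 40 4e 36 36.  K' ⊕ opad = 38 2a 24 5c 5c.
Inner input = (K'⊕ipad) ∥ m = 52 40 4e 36 36 ∥ d8 c7 62 95.
Inner hash: sum = 82+64+78+54+54+216+199+98+149 = 994; mod 256 = 226 → e2.
Outer input = (K'⊕opad) ∥ inner = 38 2a 24 5c 5c ∥ e2.
Outer hash (tag): sum = 56+42+36+92+92+226 = 544; mod 256 = 32 → 20.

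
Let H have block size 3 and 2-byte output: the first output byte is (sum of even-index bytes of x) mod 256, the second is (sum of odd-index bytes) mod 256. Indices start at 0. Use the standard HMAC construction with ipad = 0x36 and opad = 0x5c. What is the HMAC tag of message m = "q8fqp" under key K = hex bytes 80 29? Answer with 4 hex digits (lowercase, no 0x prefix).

9e0a

Key hex bytes 80 29 is 2 bytes ≤ B = 3; zero-pad to 3 bytes: K' = 80 29 00.
K' ⊕ ipad = b6 1f 36.  K' ⊕ opad = dc 75 5c.
Inner input = (K'⊕ipad) ∥ m = b6 1f 36 ∥ 71 38 66 71 70.
Inner hash: even-index sum = 405 mod 256 = 149; odd-index sum = 358 mod 256 = 102 → 95 66.
Outer input = (K'⊕opad) ∥ inner = dc 75 5c ∥ 95 66.
Outer hash (tag): even-index sum = 414 mod 256 = 158; odd-index sum = 266 mod 256 = 10 → 9e 0a.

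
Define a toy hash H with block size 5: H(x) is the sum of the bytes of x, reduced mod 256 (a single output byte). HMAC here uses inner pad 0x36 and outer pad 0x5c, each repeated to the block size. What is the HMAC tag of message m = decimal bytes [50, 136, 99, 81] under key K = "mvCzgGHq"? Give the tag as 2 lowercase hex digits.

42

Key "mvCzgGHq" = 6d 76 43 7a 67 47 48 71 is 8 bytes > B = 5, so hash it first: H(key) = 07, then zero-pad to 5 bytes: K' = 07 00 00 00 00.
K' ⊕ ipad = 31 36 36 36 36.  K' ⊕ opad = 5b 5c 5c 5c 5c.
Inner input = (K'⊕ipad) ∥ m = 31 36 36 36 36 ∥ 32 88 63 51.
Inner hash: sum = 49+54+54+54+54+50+136+99+81 = 631; mod 256 = 119 → 77.
Outer input = (K'⊕opad) ∥ inner = 5b 5c 5c 5c 5c ∥ 77.
Outer hash (tag): sum = 91+92+92+92+92+119 = 578; mod 256 = 66 → 42.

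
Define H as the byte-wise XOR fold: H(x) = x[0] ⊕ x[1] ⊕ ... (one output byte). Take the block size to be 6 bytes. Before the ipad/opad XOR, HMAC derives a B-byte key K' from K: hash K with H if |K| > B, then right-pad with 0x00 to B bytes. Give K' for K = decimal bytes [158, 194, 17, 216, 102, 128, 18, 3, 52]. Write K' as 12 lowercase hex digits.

560000000000

|K| = 9 > B = 6, so first hash the key.
H(K): XOR 9e⊕c2⊕11⊕d8⊕66⊕80⊕12⊕03⊕34 = 56.
Zero-pad H(K) = 56 to 6 bytes: K' = 56 00 00 00 00 00.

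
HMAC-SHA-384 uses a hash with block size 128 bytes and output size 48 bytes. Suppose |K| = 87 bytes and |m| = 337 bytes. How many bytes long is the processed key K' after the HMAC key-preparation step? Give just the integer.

Key is 87 ≤ 128 bytes, zero-padded: |K'| = 128.

128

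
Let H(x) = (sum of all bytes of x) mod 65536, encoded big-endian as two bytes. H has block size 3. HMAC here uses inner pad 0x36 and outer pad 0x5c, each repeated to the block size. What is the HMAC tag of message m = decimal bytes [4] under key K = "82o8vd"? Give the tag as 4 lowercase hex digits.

Key "82o8vd" = 38 32 6f 38 76 64 is 6 bytes > B = 3, so hash it first: H(key) = 01 eb, then zero-pad to 3 bytes: K' = 01 eb 00.
K' ⊕ ipad = 37 dd 36.  K' ⊕ opad = 5d b7 5c.
Inner input = (K'⊕ipad) ∥ m = 37 dd 36 ∥ 04.
Inner hash: sum = 55+221+54+4 = 334 → 01 4e.
Outer input = (K'⊕opad) ∥ inner = 5d b7 5c ∥ 01 4e.
Outer hash (tag): sum = 93+183+92+1+78 = 447 → 01 bf.

01bf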